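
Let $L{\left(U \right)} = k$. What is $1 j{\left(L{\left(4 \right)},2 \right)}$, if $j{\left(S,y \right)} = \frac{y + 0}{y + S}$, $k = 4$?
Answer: $\frac{1}{3} \approx 0.33333$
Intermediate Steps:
$L{\left(U \right)} = 4$
$j{\left(S,y \right)} = \frac{y}{S + y}$
$1 j{\left(L{\left(4 \right)},2 \right)} = 1 \frac{2}{4 + 2} = 1 \cdot \frac{2}{6} = 1 \cdot 2 \cdot \frac{1}{6} = 1 \cdot \frac{1}{3} = \frac{1}{3}$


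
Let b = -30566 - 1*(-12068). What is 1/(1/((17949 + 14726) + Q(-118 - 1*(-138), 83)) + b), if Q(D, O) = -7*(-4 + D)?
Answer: -32563/602350373 ≈ -5.4060e-5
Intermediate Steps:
Q(D, O) = 28 - 7*D
b = -18498 (b = -30566 + 12068 = -18498)
1/(1/((17949 + 14726) + Q(-118 - 1*(-138), 83)) + b) = 1/(1/((17949 + 14726) + (28 - 7*(-118 - 1*(-138)))) - 18498) = 1/(1/(32675 + (28 - 7*(-118 + 138))) - 18498) = 1/(1/(32675 + (28 - 7*20)) - 18498) = 1/(1/(32675 + (28 - 140)) - 18498) = 1/(1/(32675 - 112) - 18498) = 1/(1/32563 - 18498) = 1/(-602350373/32563) = -32563/602350373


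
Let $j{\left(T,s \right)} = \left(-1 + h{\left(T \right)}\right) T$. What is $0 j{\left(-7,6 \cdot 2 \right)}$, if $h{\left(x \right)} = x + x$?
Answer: $0$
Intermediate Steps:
$h{\left(x \right)} = 2 x$
$j{\left(T,s \right)} = T \left(-1 + 2 T\right)$ ($j{\left(T,s \right)} = \left(-1 + 2 T\right) T = T \left(-1 + 2 T\right)$)
$0 j{\left(-7,6 \cdot 2 \right)} = 0 \left(- 7 \left(-1 + 2 \left(-7\right)\right)\right) = 0 \left(- 7 \left(-1 - 14\right)\right) = 0 \left(\left(-7\right) \left(-15\right)\right) = 0 \cdot 105 = 0$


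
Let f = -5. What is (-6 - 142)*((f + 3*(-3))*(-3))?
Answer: -6216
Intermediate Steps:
(-6 - 142)*((f + 3*(-3))*(-3)) = (-6 - 142)*((-5 + 3*(-3))*(-3)) = -148*(-5 - 9)*(-3) = -(-2072)*(-3) = -148*42 = -6216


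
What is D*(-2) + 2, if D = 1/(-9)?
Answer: 20/9 ≈ 2.2222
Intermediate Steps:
D = -1/9 ≈ -0.11111
D*(-2) + 2 = -1/9*(-2) + 2 = 2/9 + 2 = 20/9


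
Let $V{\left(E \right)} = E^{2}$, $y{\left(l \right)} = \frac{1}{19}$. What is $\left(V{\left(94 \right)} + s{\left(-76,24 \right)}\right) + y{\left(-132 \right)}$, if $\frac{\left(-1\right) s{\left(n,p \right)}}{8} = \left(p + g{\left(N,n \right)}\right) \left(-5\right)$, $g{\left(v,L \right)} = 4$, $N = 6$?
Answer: $\frac{189165}{19} \approx 9956.0$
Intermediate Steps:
$s{\left(n,p \right)} = 160 + 40 p$ ($s{\left(n,p \right)} = - 8 \left(p + 4\right) \left(-5\right) = - 8 \left(4 + p\right) \left(-5\right) = - 8 \left(-20 - 5 p\right) = 160 + 40 p$)
$y{\left(l \right)} = \frac{1}{19}$
$\left(V{\left(94 \right)} + s{\left(-76,24 \right)}\right) + y{\left(-132 \right)} = \left(94^{2} + \left(160 + 40 \cdot 24\right)\right) + \frac{1}{19} = \left(8836 + \left(160 + 960\right)\right) + \frac{1}{19} = \left(8836 + 1120\right) + \frac{1}{19} = 9956 + \frac{1}{19} = \frac{189165}{19}$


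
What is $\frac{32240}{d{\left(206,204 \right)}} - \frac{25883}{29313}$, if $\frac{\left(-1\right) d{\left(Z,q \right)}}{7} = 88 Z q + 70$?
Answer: $- \frac{335492682031}{379416831381} \approx -0.88423$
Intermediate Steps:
$d{\left(Z,q \right)} = -490 - 616 Z q$ ($d{\left(Z,q \right)} = - 7 \left(88 Z q + 70\right) = - 7 \left(70 + 88 Z q\right) = -490 - 616 Z q$)
$\frac{32240}{d{\left(206,204 \right)}} - \frac{25883}{29313} = \frac{32240}{-490 - 126896 \cdot 204} - \frac{25883}{29313} = \frac{32240}{-490 - 25886784} - \frac{25883}{29313} = \frac{32240}{-25887274} - \frac{25883}{29313} = 32240 \left(- \frac{1}{25887274}\right) - \frac{25883}{29313} = - \frac{16120}{12943637} - \frac{25883}{29313} = - \frac{335492682031}{379416831381}$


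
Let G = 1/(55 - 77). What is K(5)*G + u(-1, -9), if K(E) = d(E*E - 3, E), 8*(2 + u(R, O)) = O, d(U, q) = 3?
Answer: -287/88 ≈ -3.2614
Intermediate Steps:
u(R, O) = -2 + O/8
K(E) = 3
G = -1/22 (G = 1/(-22) = -1/22 ≈ -0.045455)
K(5)*G + u(-1, -9) = 3*(-1/22) + (-2 + (⅛)*(-9)) = -3/22 + (-2 - 9/8) = -3/22 - 25/8 = -287/88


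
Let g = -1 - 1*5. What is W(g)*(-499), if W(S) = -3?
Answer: 1497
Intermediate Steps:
g = -6 (g = -1 - 5 = -6)
W(g)*(-499) = -3*(-499) = 1497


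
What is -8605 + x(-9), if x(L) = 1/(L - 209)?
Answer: -1875891/218 ≈ -8605.0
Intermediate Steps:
x(L) = 1/(-209 + L)
-8605 + x(-9) = -8605 + 1/(-209 - 9) = -8605 + 1/(-218) = -8605 - 1/218 = -1875891/218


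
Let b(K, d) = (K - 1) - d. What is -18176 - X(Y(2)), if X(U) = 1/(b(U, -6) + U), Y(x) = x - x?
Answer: -90881/5 ≈ -18176.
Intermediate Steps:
Y(x) = 0
b(K, d) = -1 + K - d (b(K, d) = (-1 + K) - d = -1 + K - d)
X(U) = 1/(5 + 2*U) (X(U) = 1/((-1 + U - 1*(-6)) + U) = 1/((-1 + U + 6) + U) = 1/((5 + U) + U) = 1/(5 + 2*U))
-18176 - X(Y(2)) = -18176 - 1/(5 + 2*0) = -18176 - 1/(5 + 0) = -18176 - 1/5 = -90881/5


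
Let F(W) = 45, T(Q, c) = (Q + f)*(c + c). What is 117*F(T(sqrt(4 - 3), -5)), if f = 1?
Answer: 5265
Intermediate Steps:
T(Q, c) = 2*c*(1 + Q) (T(Q, c) = (Q + 1)*(c + c) = (1 + Q)*(2*c) = 2*c*(1 + Q))
117*F(T(sqrt(4 - 3), -5)) = 117*45 = 5265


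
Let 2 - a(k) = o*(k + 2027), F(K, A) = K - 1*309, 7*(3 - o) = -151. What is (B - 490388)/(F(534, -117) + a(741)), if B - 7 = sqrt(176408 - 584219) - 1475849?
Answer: 1529290/52723 - 7*I*sqrt(407811)/474507 ≈ 29.006 - 0.0094207*I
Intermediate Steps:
o = 172/7 (o = 3 - 1/7*(-151) = 3 + 151/7 = 172/7 ≈ 24.571)
F(K, A) = -309 + K (F(K, A) = K - 309 = -309 + K)
a(k) = -348630/7 - 172*k/7 (a(k) = 2 - 172*(k + 2027)/7 = 2 - 172*(2027 + k)/7 = 2 - (348644/7 + 172*k/7) = 2 + (-348644/7 - 172*k/7) = -348630/7 - 172*k/7)
B = -1475842 + I*sqrt(407811) (B = 7 + (sqrt(176408 - 584219) - 1475849) = 7 + (sqrt(-407811) - 1475849) = 7 + (I*sqrt(407811) - 1475849) = 7 + (-1475849 + I*sqrt(407811)) = -1475842 + I*sqrt(407811) ≈ -1.4758e+6 + 638.6*I)
(B - 490388)/(F(534, -117) + a(741)) = ((-1475842 + I*sqrt(407811)) - 490388)/((-309 + 534) + (-348630/7 - 172/7*741)) = (-1966230 + I*sqrt(407811))/(225 + (-348630/7 - 127452/7)) = (-1966230 + I*sqrt(407811))/(225 - 476082/7) = (-1966230 + I*sqrt(407811))/(-474507/7) = (-1966230 + I*sqrt(407811))*(-7/474507) = 1529290/52723 - 7*I*sqrt(407811)/474507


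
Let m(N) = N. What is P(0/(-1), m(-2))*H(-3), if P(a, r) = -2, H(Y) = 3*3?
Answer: -18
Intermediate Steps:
H(Y) = 9
P(0/(-1), m(-2))*H(-3) = -2*9 = -18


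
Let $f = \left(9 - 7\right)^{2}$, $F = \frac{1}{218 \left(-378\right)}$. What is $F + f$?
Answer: $\frac{329615}{82404} \approx 4.0$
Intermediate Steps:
$F = - \frac{1}{82404}$ ($F = \frac{1}{218} \left(- \frac{1}{378}\right) = - \frac{1}{82404} \approx -1.2135 \cdot 10^{-5}$)
$f = 4$ ($f = 2^{2} = 4$)
$F + f = - \frac{1}{82404} + 4 = \frac{329615}{82404}$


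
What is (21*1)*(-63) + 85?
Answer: -1238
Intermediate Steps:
(21*1)*(-63) + 85 = 21*(-63) + 85 = -1323 + 85 = -1238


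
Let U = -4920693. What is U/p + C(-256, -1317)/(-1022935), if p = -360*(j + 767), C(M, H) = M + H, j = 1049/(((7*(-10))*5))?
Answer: 58729786890751/3282406103220 ≈ 17.892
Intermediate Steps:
j = -1049/350 (j = 1049/((-70*5)) = 1049/(-350) = 1049*(-1/350) = -1049/350 ≈ -2.9971)
C(M, H) = H + M
p = -9626436/35 (p = -360*(-1049/350 + 767) = -360*267401/350 = -9626436/35 ≈ -2.7504e+5)
U/p + C(-256, -1317)/(-1022935) = -4920693/(-9626436/35) + (-1317 - 256)/(-1022935) = -4920693*(-35/9626436) - 1573*(-1/1022935) = 57408085/3208812 + 1573/1022935 = 58729786890751/3282406103220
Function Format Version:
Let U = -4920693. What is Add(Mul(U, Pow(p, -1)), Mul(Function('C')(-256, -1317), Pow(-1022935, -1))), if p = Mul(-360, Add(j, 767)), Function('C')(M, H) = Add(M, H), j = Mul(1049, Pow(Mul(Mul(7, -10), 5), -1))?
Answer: Rational(58729786890751, 3282406103220) ≈ 17.892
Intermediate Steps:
j = Rational(-1049, 350) (j = Mul(1049, Pow(Mul(-70, 5), -1)) = Mul(1049, Pow(-350, -1)) = Mul(1049, Rational(-1, 350)) = Rational(-1049, 350) ≈ -2.9971)
Function('C')(M, H) = Add(H, M)
p = Rational(-9626436, 35) (p = Mul(-360, Add(Rational(-1049, 350), 767)) = Mul(-360, Rational(267401, 350)) = Rational(-9626436, 35) ≈ -2.7504e+5)
Add(Mul(U, Pow(p, -1)), Mul(Function('C')(-256, -1317), Pow(-1022935, -1))) = Add(Mul(-4920693, Pow(Rational(-9626436, 35), -1)), Mul(Add(-1317, -256), Pow(-1022935, -1))) = Add(Mul(-4920693, Rational(-35, 9626436)), Mul(-1573, Rational(-1, 1022935))) = Add(Rational(57408085, 3208812), Rational(1573, 1022935)) = Rational(58729786890751, 3282406103220)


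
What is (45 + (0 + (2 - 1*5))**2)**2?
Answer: 2916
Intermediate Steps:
(45 + (0 + (2 - 1*5))**2)**2 = (45 + (0 + (2 - 5))**2)**2 = (45 + (0 - 3)**2)**2 = (45 + (-3)**2)**2 = (45 + 9)**2 = 54**2 = 2916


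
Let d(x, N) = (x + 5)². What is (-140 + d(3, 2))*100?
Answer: -7600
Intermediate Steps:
d(x, N) = (5 + x)²
(-140 + d(3, 2))*100 = (-140 + (5 + 3)²)*100 = (-140 + 8²)*100 = (-140 + 64)*100 = -76*100 = -7600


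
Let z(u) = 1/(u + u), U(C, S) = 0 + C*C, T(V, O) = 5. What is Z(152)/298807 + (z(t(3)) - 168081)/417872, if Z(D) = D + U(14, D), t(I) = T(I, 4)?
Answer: -38521792331/96048522080 ≈ -0.40107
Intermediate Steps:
U(C, S) = C² (U(C, S) = 0 + C² = C²)
t(I) = 5
z(u) = 1/(2*u)
Z(D) = 196 + D (Z(D) = D + 14² = D + 196 = 196 + D)
Z(152)/298807 + (z(t(3)) - 168081)/417872 = (196 + 152)/298807 + ((½)/5 - 168081)/417872 = 348*(1/298807) + ((½)*(⅕) - 168081)*(1/417872) = 348/298807 + (⅒ - 168081)*(1/417872) = 348/298807 - 1680809/10*1/417872 = 348/298807 - 129293/321440 = -38521792331/96048522080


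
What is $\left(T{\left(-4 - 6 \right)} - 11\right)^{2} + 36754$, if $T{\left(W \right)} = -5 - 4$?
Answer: $37154$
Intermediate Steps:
$T{\left(W \right)} = -9$ ($T{\left(W \right)} = -5 - 4 = -9$)
$\left(T{\left(-4 - 6 \right)} - 11\right)^{2} + 36754 = \left(-9 - 11\right)^{2} + 36754 = \left(-20\right)^{2} + 36754 = 400 + 36754 = 37154$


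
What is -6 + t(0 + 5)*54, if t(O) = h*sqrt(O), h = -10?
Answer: -6 - 540*sqrt(5) ≈ -1213.5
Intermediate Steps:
t(O) = -10*sqrt(O)
-6 + t(0 + 5)*54 = -6 - 10*sqrt(0 + 5)*54 = -6 - 10*sqrt(5)*54 = -6 - 540*sqrt(5)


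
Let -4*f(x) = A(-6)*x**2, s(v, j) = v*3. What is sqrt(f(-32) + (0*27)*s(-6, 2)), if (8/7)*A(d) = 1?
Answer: 4*I*sqrt(14) ≈ 14.967*I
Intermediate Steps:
A(d) = 7/8 (A(d) = (7/8)*1 = 7/8)
s(v, j) = 3*v
f(x) = -7*x**2/32
sqrt(f(-32) + (0*27)*s(-6, 2)) = sqrt(-7/32*(-32)**2 + (0*27)*(3*(-6))) = sqrt(-7/32*1024 + 0*(-18)) = sqrt(-224 + 0) = sqrt(-224) = 4*I*sqrt(14)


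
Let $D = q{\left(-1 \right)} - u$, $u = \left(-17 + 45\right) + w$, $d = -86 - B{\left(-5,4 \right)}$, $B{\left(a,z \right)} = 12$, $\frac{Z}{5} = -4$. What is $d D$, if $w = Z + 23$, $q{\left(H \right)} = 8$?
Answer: $2254$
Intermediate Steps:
$Z = -20$ ($Z = 5 \left(-4\right) = -20$)
$w = 3$ ($w = -20 + 23 = 3$)
$d = -98$ ($d = -86 - 12 = -98$)
$u = 31$ ($u = \left(-17 + 45\right) + 3 = 28 + 3 = 31$)
$D = -23$ ($D = 8 - 31 = -23$)
$d D = \left(-98\right) \left(-23\right) = 2254$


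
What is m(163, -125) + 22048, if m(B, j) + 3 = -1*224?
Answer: 21821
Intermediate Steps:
m(B, j) = -227 (m(B, j) = -3 - 1*224 = -3 - 224 = -227)
m(163, -125) + 22048 = -227 + 22048 = 21821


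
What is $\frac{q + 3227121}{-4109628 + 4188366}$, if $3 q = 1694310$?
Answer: $\frac{3791891}{78738} \approx 48.158$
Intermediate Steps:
$q = 564770$ ($q = \frac{1}{3} \cdot 1694310 = 564770$)
$\frac{q + 3227121}{-4109628 + 4188366} = \frac{564770 + 3227121}{-4109628 + 4188366} = \frac{3791891}{78738}$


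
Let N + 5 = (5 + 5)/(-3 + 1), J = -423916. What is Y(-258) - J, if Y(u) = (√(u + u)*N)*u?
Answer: 423916 + 5160*I*√129 ≈ 4.2392e+5 + 58606.0*I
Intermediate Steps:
N = -10 (N = -5 + (5 + 5)/(-3 + 1) = -5 + 10/(-2) = -5 + 10*(-½) = -5 - 5 = -10)
Y(u) = -10*√2*u^(3/2) (Y(u) = (√(u + u)*(-10))*u = (√(2*u)*(-10))*u = ((√2*√u)*(-10))*u = (-10*√2*√u)*u = -10*√2*u^(3/2))
Y(-258) - J = -10*√2*(-258)^(3/2) - 1*(-423916) = -10*√2*(-258*I*√258) + 423916 = 5160*I*√129 + 423916 = 423916 + 5160*I*√129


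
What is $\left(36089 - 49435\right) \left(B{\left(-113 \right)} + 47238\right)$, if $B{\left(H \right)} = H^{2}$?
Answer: $-800853422$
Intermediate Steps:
$\left(36089 - 49435\right) \left(B{\left(-113 \right)} + 47238\right) = \left(36089 - 49435\right) \left(\left(-113\right)^{2} + 47238\right) = - 13346 \left(12769 + 47238\right) = \left(-13346\right) 60007 = -800853422$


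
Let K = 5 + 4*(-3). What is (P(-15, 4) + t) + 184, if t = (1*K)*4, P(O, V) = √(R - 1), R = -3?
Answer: 156 + 2*I ≈ 156.0 + 2.0*I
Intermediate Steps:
K = -7 (K = 5 - 12 = -7)
P(O, V) = 2*I (P(O, V) = √(-3 - 1) = √(-4) = 2*I)
t = -28 (t = (1*(-7))*4 = -7*4 = -28)
(P(-15, 4) + t) + 184 = (2*I - 28) + 184 = (-28 + 2*I) + 184 = 156 + 2*I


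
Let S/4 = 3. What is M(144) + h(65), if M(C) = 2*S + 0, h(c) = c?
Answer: 89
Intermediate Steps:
S = 12 (S = 4*3 = 12)
M(C) = 24 (M(C) = 2*12 + 0 = 24 + 0 = 24)
M(144) + h(65) = 24 + 65 = 89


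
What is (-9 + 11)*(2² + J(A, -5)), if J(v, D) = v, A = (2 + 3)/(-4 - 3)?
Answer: 46/7 ≈ 6.5714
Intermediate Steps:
A = -5/7 (A = 5/(-7) = 5*(-⅐) = -5/7 ≈ -0.71429)
(-9 + 11)*(2² + J(A, -5)) = (-9 + 11)*(2² - 5/7) = 2*(4 - 5/7) = 2*(23/7) = 46/7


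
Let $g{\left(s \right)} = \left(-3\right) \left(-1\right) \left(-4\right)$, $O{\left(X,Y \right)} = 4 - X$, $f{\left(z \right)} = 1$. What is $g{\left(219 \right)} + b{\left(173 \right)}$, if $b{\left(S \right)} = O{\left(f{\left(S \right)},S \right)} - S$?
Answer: $-182$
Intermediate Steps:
$g{\left(s \right)} = -12$ ($g{\left(s \right)} = 3 \left(-4\right) = -12$)
$b{\left(S \right)} = 3 - S$ ($b{\left(S \right)} = \left(4 - 1\right) - S = 3 - S$)
$g{\left(219 \right)} + b{\left(173 \right)} = -12 + \left(3 - 173\right) = -12 - 170 = -182$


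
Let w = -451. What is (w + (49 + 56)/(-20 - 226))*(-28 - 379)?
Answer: 15065919/82 ≈ 1.8373e+5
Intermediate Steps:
(w + (49 + 56)/(-20 - 226))*(-28 - 379) = (-451 + (49 + 56)/(-20 - 226))*(-28 - 379) = (-451 + 105/(-246))*(-407) = (-451 + 105*(-1/246))*(-407) = (-451 - 35/82)*(-407) = -37017/82*(-407) = 15065919/82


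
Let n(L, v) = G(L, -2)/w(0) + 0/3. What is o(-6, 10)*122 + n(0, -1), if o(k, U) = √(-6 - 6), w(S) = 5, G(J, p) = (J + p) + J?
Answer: -⅖ + 244*I*√3 ≈ -0.4 + 422.62*I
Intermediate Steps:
G(J, p) = p + 2*J
o(k, U) = 2*I*√3 (o(k, U) = √(-12) = 2*I*√3)
n(L, v) = -⅖ + 2*L/5 (n(L, v) = (-2 + 2*L)/5 + 0/3 = (-2 + 2*L)*(⅕) + 0*(⅓) = (-⅖ + 2*L/5) + 0 = -⅖ + 2*L/5)
o(-6, 10)*122 + n(0, -1) = (2*I*√3)*122 + (-⅖ + (⅖)*0) = 244*I*√3 + (-⅖ + 0) = 244*I*√3 - ⅖ = -⅖ + 244*I*√3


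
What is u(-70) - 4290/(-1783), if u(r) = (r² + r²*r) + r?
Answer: -602952820/1783 ≈ -3.3817e+5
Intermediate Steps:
u(r) = r + r² + r³ (u(r) = (r² + r³) + r = r + r² + r³)
u(-70) - 4290/(-1783) = -70*(1 - 70 + (-70)²) - 4290/(-1783) = -70*(1 - 70 + 4900) - 4290*(-1)/1783 = -70*4831 - 1*(-4290/1783) = -338170 + 4290/1783 = -602952820/1783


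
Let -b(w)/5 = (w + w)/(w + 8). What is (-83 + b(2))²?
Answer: 7225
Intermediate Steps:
b(w) = -10*w/(8 + w) (b(w) = -5*(w + w)/(w + 8) = -5*2*w/(8 + w) = -10*w/(8 + w))
(-83 + b(2))² = (-83 - 10*2/(8 + 2))² = (-83 - 10*2/10)² = (-83 - 10*2*⅒)² = (-83 - 2)² = (-85)² = 7225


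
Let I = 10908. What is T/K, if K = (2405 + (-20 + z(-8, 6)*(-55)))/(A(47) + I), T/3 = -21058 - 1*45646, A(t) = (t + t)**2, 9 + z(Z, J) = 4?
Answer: -987752832/665 ≈ -1.4853e+6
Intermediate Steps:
z(Z, J) = -5 (z(Z, J) = -9 + 4 = -5)
A(t) = 4*t**2 (A(t) = (2*t)**2 = 4*t**2)
T = -200112 (T = 3*(-21058 - 1*45646) = 3*(-21058 - 45646) = 3*(-66704) = -200112)
K = 665/4936 (K = (2405 + (-20 - 5*(-55)))/(4*47**2 + 10908) = (2405 + (-20 + 275))/(4*2209 + 10908) = (2405 + 255)/(8836 + 10908) = 2660/19744 = 2660*(1/19744) = 665/4936 ≈ 0.13472)
T/K = -200112/665/4936 = -200112*4936/665 = -987752832/665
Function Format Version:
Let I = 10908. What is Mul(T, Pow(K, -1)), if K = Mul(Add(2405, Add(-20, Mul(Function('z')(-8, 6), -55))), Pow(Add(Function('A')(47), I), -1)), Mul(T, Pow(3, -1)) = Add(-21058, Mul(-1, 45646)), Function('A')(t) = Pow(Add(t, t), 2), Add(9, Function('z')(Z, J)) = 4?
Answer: Rational(-987752832, 665) ≈ -1.4853e+6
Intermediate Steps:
Function('z')(Z, J) = -5 (Function('z')(Z, J) = Add(-9, 4) = -5)
Function('A')(t) = Mul(4, Pow(t, 2)) (Function('A')(t) = Pow(Mul(2, t), 2) = Mul(4, Pow(t, 2)))
T = -200112 (T = Mul(3, Add(-21058, Mul(-1, 45646))) = Mul(3, Add(-21058, -45646)) = Mul(3, -66704) = -200112)
K = Rational(665, 4936) (K = Mul(Add(2405, Add(-20, Mul(-5, -55))), Pow(Add(Mul(4, Pow(47, 2)), 10908), -1)) = Mul(Add(2405, Add(-20, 275)), Pow(Add(Mul(4, 2209), 10908), -1)) = Mul(Add(2405, 255), Pow(Add(8836, 10908), -1)) = Mul(2660, Pow(19744, -1)) = Mul(2660, Rational(1, 19744)) = Rational(665, 4936) ≈ 0.13472)
Mul(T, Pow(K, -1)) = Mul(-200112, Pow(Rational(665, 4936), -1)) = Mul(-200112, Rational(4936, 665)) = Rational(-987752832, 665)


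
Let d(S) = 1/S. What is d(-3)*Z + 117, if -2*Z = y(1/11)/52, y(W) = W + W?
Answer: 200773/1716 ≈ 117.00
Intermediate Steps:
y(W) = 2*W
Z = -1/572 (Z = -2/11/(2*52) = -2*(1/11)/(2*52) = -1/(11*52) = -½*1/286 = -1/572 ≈ -0.0017483)
d(-3)*Z + 117 = -1/572/(-3) + 117 = -⅓*(-1/572) + 117 = 1/1716 + 117 = 200773/1716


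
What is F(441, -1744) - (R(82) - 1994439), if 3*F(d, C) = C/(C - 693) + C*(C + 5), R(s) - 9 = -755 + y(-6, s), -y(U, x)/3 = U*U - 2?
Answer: 7326172531/2437 ≈ 3.0062e+6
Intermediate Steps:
y(U, x) = 6 - 3*U**2 (y(U, x) = -3*(U*U - 2) = -3*(U**2 - 2) = -3*(-2 + U**2) = 6 - 3*U**2)
R(s) = -848 (R(s) = 9 + (-755 + (6 - 3*(-6)**2)) = 9 + (-755 + (6 - 3*36)) = 9 + (-755 + (6 - 108)) = 9 + (-755 - 102) = 9 - 857 = -848)
F(d, C) = C/(3*(-693 + C)) + C*(5 + C)/3 (F(d, C) = (C/(C - 693) + C*(C + 5))/3 = (C/(-693 + C) + C*(5 + C))/3 = C/(3*(-693 + C)) + C*(5 + C)/3)
F(441, -1744) - (R(82) - 1994439) = (1/3)*(-1744)*(-3464 + (-1744)**2 - 688*(-1744))/(-693 - 1744) - (-848 - 1994439) = (1/3)*(-1744)*(-3464 + 3041536 + 1199872)/(-2437) - 1*(-1995287) = (1/3)*(-1744)*(-1/2437)*4237944 + 1995287 = 2463658112/2437 + 1995287 = 7326172531/2437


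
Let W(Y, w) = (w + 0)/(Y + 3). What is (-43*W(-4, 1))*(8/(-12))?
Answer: -86/3 ≈ -28.667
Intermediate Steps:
W(Y, w) = w/(3 + Y)
(-43*W(-4, 1))*(8/(-12)) = (-43/(3 - 4))*(8/(-12)) = (-43/(-1))*(8*(-1/12)) = -43*(-1)*(-2/3) = 43*(-2/3) = -86/3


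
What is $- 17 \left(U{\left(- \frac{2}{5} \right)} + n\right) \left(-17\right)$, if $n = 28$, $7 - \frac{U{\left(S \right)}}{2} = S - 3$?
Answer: $\frac{70516}{5} \approx 14103.0$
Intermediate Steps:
$U{\left(S \right)} = 20 - 2 S$ ($U{\left(S \right)} = 14 - 2 \left(S - 3\right) = 14 - 2 \left(-3 + S\right) = 14 - \left(-6 + 2 S\right) = 20 - 2 S$)
$- 17 \left(U{\left(- \frac{2}{5} \right)} + n\right) \left(-17\right) = - 17 \left(\left(20 - 2 \left(- \frac{2}{5}\right)\right) + 28\right) \left(-17\right) = - 17 \left(\left(20 - 2 \left(\left(-2\right) \frac{1}{5}\right)\right) + 28\right) \left(-17\right) = - 17 \left(\left(20 - - \frac{4}{5}\right) + 28\right) \left(-17\right) = - 17 \left(\left(20 + \frac{4}{5}\right) + 28\right) \left(-17\right) = - 17 \left(\frac{104}{5} + 28\right) \left(-17\right) = \left(-17\right) \frac{244}{5} \left(-17\right) = \left(- \frac{4148}{5}\right) \left(-17\right) = \frac{70516}{5}$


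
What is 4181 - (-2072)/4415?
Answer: 18461187/4415 ≈ 4181.5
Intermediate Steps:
4181 - (-2072)/4415 = 4181 - 1*(-2072/4415) = 4181 + 2072/4415 = 18461187/4415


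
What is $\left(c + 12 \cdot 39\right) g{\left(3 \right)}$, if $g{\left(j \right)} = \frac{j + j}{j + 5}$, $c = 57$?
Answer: $\frac{1575}{4} \approx 393.75$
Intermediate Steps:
$g{\left(j \right)} = \frac{2 j}{5 + j}$
$\left(c + 12 \cdot 39\right) g{\left(3 \right)} = \left(57 + 12 \cdot 39\right) 2 \cdot 3 \frac{1}{5 + 3} = \left(57 + 468\right) 2 \cdot 3 \cdot \frac{1}{8} = 525 \cdot 2 \cdot 3 \cdot \frac{1}{8} = 525 \cdot \frac{3}{4} = \frac{1575}{4}$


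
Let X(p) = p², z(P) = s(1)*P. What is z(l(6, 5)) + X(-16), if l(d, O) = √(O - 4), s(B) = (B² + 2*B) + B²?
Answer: 260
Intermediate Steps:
s(B) = 2*B + 2*B²
l(d, O) = √(-4 + O)
z(P) = 4*P (z(P) = (2*1*(1 + 1))*P = (2*1*2)*P = 4*P)
z(l(6, 5)) + X(-16) = 4*√(-4 + 5) + (-16)² = 4*√1 + 256 = 4*1 + 256 = 4 + 256 = 260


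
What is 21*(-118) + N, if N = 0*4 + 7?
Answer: -2471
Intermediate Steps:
N = 7 (N = 0 + 7 = 7)
21*(-118) + N = 21*(-118) + 7 = -2478 + 7 = -2471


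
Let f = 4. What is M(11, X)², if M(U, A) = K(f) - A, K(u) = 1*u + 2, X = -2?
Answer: 64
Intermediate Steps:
K(u) = 2 + u (K(u) = u + 2 = 2 + u)
M(U, A) = 6 - A (M(U, A) = (2 + 4) - A = 6 - A)
M(11, X)² = (6 - 1*(-2))² = (6 + 2)² = 8² = 64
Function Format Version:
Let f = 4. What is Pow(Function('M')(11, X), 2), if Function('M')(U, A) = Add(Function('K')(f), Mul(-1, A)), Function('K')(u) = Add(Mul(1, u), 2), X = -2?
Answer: 64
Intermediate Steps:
Function('K')(u) = Add(2, u) (Function('K')(u) = Add(u, 2) = Add(2, u))
Function('M')(U, A) = Add(6, Mul(-1, A)) (Function('M')(U, A) = Add(Add(2, 4), Mul(-1, A)) = Add(6, Mul(-1, A)))
Pow(Function('M')(11, X), 2) = Pow(Add(6, Mul(-1, -2)), 2) = Pow(Add(6, 2), 2) = Pow(8, 2) = 64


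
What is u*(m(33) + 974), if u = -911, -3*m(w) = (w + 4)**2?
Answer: -1414783/3 ≈ -4.7159e+5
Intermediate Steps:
m(w) = -(4 + w)**2/3 (m(w) = -(w + 4)**2/3 = -(4 + w)**2/3)
u*(m(33) + 974) = -911*(-(4 + 33)**2/3 + 974) = -911*(-1/3*37**2 + 974) = -911*(-1/3*1369 + 974) = -911*(-1369/3 + 974) = -911*1553/3 = -1414783/3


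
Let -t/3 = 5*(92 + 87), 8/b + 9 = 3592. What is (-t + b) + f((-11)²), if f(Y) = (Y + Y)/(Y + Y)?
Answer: 9623946/3583 ≈ 2686.0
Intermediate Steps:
b = 8/3583 (b = 8/(-9 + 3592) = 8/3583 ≈ 0.0022328)
t = -2685 (t = -15*(92 + 87) = -15*179 = -3*895 = -2685)
f(Y) = 1 (f(Y) = (2*Y)/((2*Y)) = (2*Y)*(1/(2*Y)) = 1)
(-t + b) + f((-11)²) = (-1*(-2685) + 8/3583) + 1 = (2685 + 8/3583) + 1 = 9620363/3583 + 1 = 9623946/3583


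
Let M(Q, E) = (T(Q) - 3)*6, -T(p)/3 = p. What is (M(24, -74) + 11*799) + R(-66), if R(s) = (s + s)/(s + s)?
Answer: 8340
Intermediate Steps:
T(p) = -3*p
M(Q, E) = -18 - 18*Q (M(Q, E) = (-3*Q - 3)*6 = (-3 - 3*Q)*6 = -18 - 18*Q)
R(s) = 1 (R(s) = (2*s)/((2*s)) = (2*s)*(1/(2*s)) = 1)
(M(24, -74) + 11*799) + R(-66) = ((-18 - 18*24) + 11*799) + 1 = ((-18 - 432) + 8789) + 1 = (-450 + 8789) + 1 = 8339 + 1 = 8340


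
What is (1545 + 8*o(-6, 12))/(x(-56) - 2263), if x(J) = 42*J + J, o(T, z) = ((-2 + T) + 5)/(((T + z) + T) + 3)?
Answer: -1537/4671 ≈ -0.32905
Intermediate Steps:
o(T, z) = (3 + T)/(3 + z + 2*T) (o(T, z) = (3 + T)/((z + 2*T) + 3) = (3 + T)/(3 + z + 2*T))
x(J) = 43*J
(1545 + 8*o(-6, 12))/(x(-56) - 2263) = (1545 + 8*((3 - 6)/(3 + 12 + 2*(-6))))/(43*(-56) - 2263) = (1545 + 8*(-3/(3 + 12 - 12)))/(-2408 - 2263) = (1545 + 8*(-3/3))/(-4671) = (1545 + 8*((1/3)*(-3)))*(-1/4671) = (1545 + 8*(-1))*(-1/4671) = (1545 - 8)*(-1/4671) = 1537*(-1/4671) = -1537/4671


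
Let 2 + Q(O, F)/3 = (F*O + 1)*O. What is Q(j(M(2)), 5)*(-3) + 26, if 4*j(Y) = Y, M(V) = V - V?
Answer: 44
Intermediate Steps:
M(V) = 0
j(Y) = Y/4
Q(O, F) = -6 + 3*O*(1 + F*O) (Q(O, F) = -6 + 3*((F*O + 1)*O) = -6 + 3*((1 + F*O)*O) = -6 + 3*(O*(1 + F*O)) = -6 + 3*O*(1 + F*O))
Q(j(M(2)), 5)*(-3) + 26 = (-6 + 3*((¼)*0) + 3*5*((¼)*0)²)*(-3) + 26 = (-6 + 3*0 + 3*5*0²)*(-3) + 26 = (-6 + 0 + 3*5*0)*(-3) + 26 = (-6 + 0 + 0)*(-3) + 26 = -6*(-3) + 26 = 18 + 26 = 44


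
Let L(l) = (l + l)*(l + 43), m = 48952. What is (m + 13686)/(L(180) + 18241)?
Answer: 62638/98521 ≈ 0.63578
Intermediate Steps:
L(l) = 2*l*(43 + l) (L(l) = (2*l)*(43 + l) = 2*l*(43 + l))
(m + 13686)/(L(180) + 18241) = (48952 + 13686)/(2*180*(43 + 180) + 18241) = 62638/(2*180*223 + 18241) = 62638/(80280 + 18241) = 62638/98521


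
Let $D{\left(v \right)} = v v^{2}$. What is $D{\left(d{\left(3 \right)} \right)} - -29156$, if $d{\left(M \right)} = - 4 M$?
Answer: $27428$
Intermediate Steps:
$D{\left(v \right)} = v^{3}$
$D{\left(d{\left(3 \right)} \right)} - -29156 = \left(\left(-4\right) 3\right)^{3} - -29156 = \left(-12\right)^{3} + 29156 = -1728 + 29156 = 27428$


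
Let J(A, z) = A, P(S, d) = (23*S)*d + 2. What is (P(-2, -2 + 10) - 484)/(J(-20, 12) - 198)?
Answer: 425/109 ≈ 3.8991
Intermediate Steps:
P(S, d) = 2 + 23*S*d (P(S, d) = 23*S*d + 2 = 2 + 23*S*d)
(P(-2, -2 + 10) - 484)/(J(-20, 12) - 198) = ((2 + 23*(-2)*(-2 + 10)) - 484)/(-20 - 198) = ((2 + 23*(-2)*8) - 484)/(-218) = ((2 - 368) - 484)*(-1/218) = (-366 - 484)*(-1/218) = -850*(-1/218) = 425/109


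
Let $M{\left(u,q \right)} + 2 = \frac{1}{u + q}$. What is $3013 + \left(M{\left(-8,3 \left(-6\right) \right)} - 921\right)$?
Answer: $\frac{54339}{26} \approx 2090.0$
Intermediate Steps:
$M{\left(u,q \right)} = -2 + \frac{1}{q + u}$ ($M{\left(u,q \right)} = -2 + \frac{1}{u + q} = -2 + \frac{1}{q + u}$)
$3013 + \left(M{\left(-8,3 \left(-6\right) \right)} - 921\right) = 3013 - \left(921 - \frac{1 - 2 \cdot 3 \left(-6\right) - -16}{3 \left(-6\right) - 8}\right) = 3013 - \left(921 - \frac{1 - -36 + 16}{-18 - 8}\right) = 3013 - \left(921 - \frac{1 + 36 + 16}{-26}\right) = 3013 - \frac{23999}{26} = \frac{54339}{26}$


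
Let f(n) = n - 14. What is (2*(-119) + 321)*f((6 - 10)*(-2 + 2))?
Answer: -1162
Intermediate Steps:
f(n) = -14 + n
(2*(-119) + 321)*f((6 - 10)*(-2 + 2)) = (2*(-119) + 321)*(-14 + (6 - 10)*(-2 + 2)) = (-238 + 321)*(-14 - 4*0) = 83*(-14 + 0) = 83*(-14) = -1162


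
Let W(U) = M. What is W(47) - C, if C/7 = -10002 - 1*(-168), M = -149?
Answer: 68689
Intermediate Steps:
W(U) = -149
C = -68838 (C = 7*(-10002 - 1*(-168)) = 7*(-10002 + 168) = 7*(-9834) = -68838)
W(47) - C = -149 - 1*(-68838) = -149 + 68838 = 68689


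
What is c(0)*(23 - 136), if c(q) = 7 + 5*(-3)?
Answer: 904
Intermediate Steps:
c(q) = -8 (c(q) = 7 - 15 = -8)
c(0)*(23 - 136) = -8*(23 - 136) = -8*(-113) = 904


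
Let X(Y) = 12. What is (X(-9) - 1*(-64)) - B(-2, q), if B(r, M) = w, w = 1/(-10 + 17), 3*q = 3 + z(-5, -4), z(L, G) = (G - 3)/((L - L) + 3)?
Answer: 531/7 ≈ 75.857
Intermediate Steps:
z(L, G) = -1 + G/3 (z(L, G) = (-3 + G)/(0 + 3) = (-3 + G)/3 = (-3 + G)*(⅓) = -1 + G/3)
q = 2/9 (q = (3 + (-1 + (⅓)*(-4)))/3 = (3 + (-1 - 4/3))/3 = (3 - 7/3)/3 = (⅓)*(⅔) = 2/9 ≈ 0.22222)
w = ⅐ (w = 1/7 = ⅐ ≈ 0.14286)
B(r, M) = ⅐
(X(-9) - 1*(-64)) - B(-2, q) = (12 - 1*(-64)) - 1*⅐ = (12 + 64) - ⅐ = 76 - ⅐ = 531/7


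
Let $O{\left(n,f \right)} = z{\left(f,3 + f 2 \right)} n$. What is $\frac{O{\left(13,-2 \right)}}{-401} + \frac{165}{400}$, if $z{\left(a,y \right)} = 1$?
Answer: $\frac{12193}{32080} \approx 0.38008$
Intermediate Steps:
$O{\left(n,f \right)} = n$ ($O{\left(n,f \right)} = 1 n = n$)
$\frac{O{\left(13,-2 \right)}}{-401} + \frac{165}{400} = \frac{13}{-401} + \frac{165}{400} = 13 \left(- \frac{1}{401}\right) + 165 \cdot \frac{1}{400} = - \frac{13}{401} + \frac{33}{80} = \frac{12193}{32080}$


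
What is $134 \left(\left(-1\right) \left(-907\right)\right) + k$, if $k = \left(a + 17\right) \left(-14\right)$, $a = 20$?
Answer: $121020$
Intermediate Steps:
$k = -518$ ($k = \left(20 + 17\right) \left(-14\right) = 37 \left(-14\right) = -518$)
$134 \left(\left(-1\right) \left(-907\right)\right) + k = 134 \left(\left(-1\right) \left(-907\right)\right) - 518 = 134 \cdot 907 - 518 = 121538 - 518 = 121020$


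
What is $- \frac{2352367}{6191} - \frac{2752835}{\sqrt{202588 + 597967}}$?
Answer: $- \frac{2352367}{6191} - \frac{550567 \sqrt{800555}}{160111} \approx -3456.7$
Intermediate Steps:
$- \frac{2352367}{6191} - \frac{2752835}{\sqrt{202588 + 597967}} = \left(-2352367\right) \frac{1}{6191} - \frac{2752835}{\sqrt{800555}} = - \frac{2352367}{6191} - 2752835 \frac{\sqrt{800555}}{800555} = - \frac{2352367}{6191} - \frac{550567 \sqrt{800555}}{160111}$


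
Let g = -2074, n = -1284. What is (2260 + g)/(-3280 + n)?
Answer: -93/2282 ≈ -0.040754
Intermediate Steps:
(2260 + g)/(-3280 + n) = (2260 - 2074)/(-3280 - 1284) = 186/(-4564) = 186*(-1/4564) = -93/2282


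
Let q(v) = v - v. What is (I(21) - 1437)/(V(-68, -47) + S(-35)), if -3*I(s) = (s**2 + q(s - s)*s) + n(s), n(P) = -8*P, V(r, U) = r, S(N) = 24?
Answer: 382/11 ≈ 34.727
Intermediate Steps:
q(v) = 0
I(s) = -s**2/3 + 8*s/3 (I(s) = -((s**2 + 0*s) - 8*s)/3 = -((s**2 + 0) - 8*s)/3 = -(s**2 - 8*s)/3 = -s**2/3 + 8*s/3)
(I(21) - 1437)/(V(-68, -47) + S(-35)) = ((1/3)*21*(8 - 1*21) - 1437)/(-68 + 24) = ((1/3)*21*(8 - 21) - 1437)/(-44) = ((1/3)*21*(-13) - 1437)*(-1/44) = (-91 - 1437)*(-1/44) = -1528*(-1/44) = 382/11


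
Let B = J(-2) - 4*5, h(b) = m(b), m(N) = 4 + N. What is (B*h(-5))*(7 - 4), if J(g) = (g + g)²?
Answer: 12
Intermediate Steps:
J(g) = 4*g² (J(g) = (2*g)² = 4*g²)
h(b) = 4 + b
B = -4 (B = 4*(-2)² - 4*5 = 4*4 - 20 = 16 - 20 = -4)
(B*h(-5))*(7 - 4) = (-4*(4 - 5))*(7 - 4) = -4*(-1)*3 = 4*3 = 12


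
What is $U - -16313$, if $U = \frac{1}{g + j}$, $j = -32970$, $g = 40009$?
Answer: $\frac{114827208}{7039} \approx 16313.0$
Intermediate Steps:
$U = \frac{1}{7039}$ ($U = \frac{1}{40009 - 32970} = \frac{1}{7039} \approx 0.00014207$)
$U - -16313 = \frac{1}{7039} - -16313 = \frac{1}{7039} + 16313 = \frac{114827208}{7039}$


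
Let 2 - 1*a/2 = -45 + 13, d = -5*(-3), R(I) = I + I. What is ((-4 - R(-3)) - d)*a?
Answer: -884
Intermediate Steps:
R(I) = 2*I
d = 15
a = 68 (a = 4 - 2*(-45 + 13) = 4 - 2*(-32) = 4 + 64 = 68)
((-4 - R(-3)) - d)*a = ((-4 - 2*(-3)) - 1*15)*68 = ((-4 - 1*(-6)) - 15)*68 = ((-4 + 6) - 15)*68 = (2 - 15)*68 = -13*68 = -884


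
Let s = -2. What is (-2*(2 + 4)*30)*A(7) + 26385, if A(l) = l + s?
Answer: 24585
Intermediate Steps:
A(l) = -2 + l (A(l) = l - 2 = -2 + l)
(-2*(2 + 4)*30)*A(7) + 26385 = (-2*(2 + 4)*30)*(-2 + 7) + 26385 = (-2*6*30)*5 + 26385 = -12*30*5 + 26385 = -360*5 + 26385 = -1800 + 26385 = 24585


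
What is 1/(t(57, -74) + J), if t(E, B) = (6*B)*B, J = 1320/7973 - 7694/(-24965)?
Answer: 199045945/6539947866982 ≈ 3.0435e-5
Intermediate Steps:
J = 94298062/199045945 (J = 1320*(1/7973) - 7694*(-1/24965) = 1320/7973 + 7694/24965 = 94298062/199045945 ≈ 0.47375)
t(E, B) = 6*B²
1/(t(57, -74) + J) = 1/(6*(-74)² + 94298062/199045945) = 1/(6*5476 + 94298062/199045945) = 1/(32856 + 94298062/199045945) = 1/(6539947866982/199045945) = 199045945/6539947866982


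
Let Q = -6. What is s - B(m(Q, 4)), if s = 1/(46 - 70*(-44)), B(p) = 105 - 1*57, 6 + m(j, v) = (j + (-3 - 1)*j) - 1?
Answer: -150047/3126 ≈ -48.000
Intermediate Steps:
m(j, v) = -7 - 3*j (m(j, v) = -6 + ((j + (-3 - 1)*j) - 1) = -6 + ((j - 4*j) - 1) = -6 + (-3*j - 1) = -6 + (-1 - 3*j) = -7 - 3*j)
B(p) = 48 (B(p) = 105 - 57 = 48)
s = 1/3126 (s = 1/(46 + 3080) = 1/3126 ≈ 0.00031990)
s - B(m(Q, 4)) = 1/3126 - 1*48 = 1/3126 - 48 = -150047/3126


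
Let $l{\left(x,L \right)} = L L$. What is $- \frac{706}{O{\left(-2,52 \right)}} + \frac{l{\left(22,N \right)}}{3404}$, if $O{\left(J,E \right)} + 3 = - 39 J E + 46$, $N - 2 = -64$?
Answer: $\frac{3338333}{3488249} \approx 0.95702$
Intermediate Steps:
$N = -62$ ($N = 2 - 64 = -62$)
$l{\left(x,L \right)} = L^{2}$
$O{\left(J,E \right)} = 43 - 39 E J$ ($O{\left(J,E \right)} = -3 + \left(- 39 J E + 46\right) = -3 - \left(-46 + 39 E J\right) = 43 - 39 E J$)
$- \frac{706}{O{\left(-2,52 \right)}} + \frac{l{\left(22,N \right)}}{3404} = - \frac{706}{43 - 2028 \left(-2\right)} + \frac{\left(-62\right)^{2}}{3404} = - \frac{706}{43 + 4056} + 3844 \cdot \frac{1}{3404} = - \frac{706}{4099} + \frac{961}{851} = \frac{3338333}{3488249}$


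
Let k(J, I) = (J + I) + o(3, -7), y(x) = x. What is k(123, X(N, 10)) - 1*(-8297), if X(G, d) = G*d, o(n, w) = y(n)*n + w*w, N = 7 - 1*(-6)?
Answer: 8608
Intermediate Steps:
N = 13 (N = 7 + 6 = 13)
o(n, w) = n**2 + w**2 (o(n, w) = n*n + w*w = n**2 + w**2)
k(J, I) = 58 + I + J (k(J, I) = (J + I) + (3**2 + (-7)**2) = (I + J) + (9 + 49) = (I + J) + 58 = 58 + I + J)
k(123, X(N, 10)) - 1*(-8297) = (58 + 13*10 + 123) - 1*(-8297) = (58 + 130 + 123) + 8297 = 311 + 8297 = 8608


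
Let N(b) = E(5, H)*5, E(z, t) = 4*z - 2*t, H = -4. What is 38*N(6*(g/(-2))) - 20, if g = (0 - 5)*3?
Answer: 5300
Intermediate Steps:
g = -15 (g = -5*3 = -15)
E(z, t) = -2*t + 4*z
N(b) = 140 (N(b) = (-2*(-4) + 4*5)*5 = (8 + 20)*5 = 28*5 = 140)
38*N(6*(g/(-2))) - 20 = 38*140 - 20 = 5320 - 20 = 5300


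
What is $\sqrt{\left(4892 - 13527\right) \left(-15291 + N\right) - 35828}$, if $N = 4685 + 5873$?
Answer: $\sqrt{40833627} \approx 6390.1$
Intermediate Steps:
$N = 10558$
$\sqrt{\left(4892 - 13527\right) \left(-15291 + N\right) - 35828} = \sqrt{\left(4892 - 13527\right) \left(-15291 + 10558\right) - 35828} = \sqrt{\left(-8635\right) \left(-4733\right) - 35828} = \sqrt{40869455 - 35828} = \sqrt{40833627}$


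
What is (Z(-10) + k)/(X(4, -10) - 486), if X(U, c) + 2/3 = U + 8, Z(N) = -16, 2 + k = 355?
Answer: -1011/1424 ≈ -0.70997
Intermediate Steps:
k = 353 (k = -2 + 355 = 353)
X(U, c) = 22/3 + U (X(U, c) = -2/3 + (U + 8) = -2/3 + (8 + U) = 22/3 + U)
(Z(-10) + k)/(X(4, -10) - 486) = (-16 + 353)/((22/3 + 4) - 486) = 337/(34/3 - 486) = 337/(-1424/3) = 337*(-3/1424) = -1011/1424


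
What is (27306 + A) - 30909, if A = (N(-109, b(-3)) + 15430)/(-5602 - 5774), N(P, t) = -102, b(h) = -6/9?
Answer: -2562691/711 ≈ -3604.3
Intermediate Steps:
b(h) = -⅔ (b(h) = -6*⅑ = -⅔)
A = -958/711 (A = (-102 + 15430)/(-5602 - 5774) = 15328/(-11376) = 15328*(-1/11376) = -958/711 ≈ -1.3474)
(27306 + A) - 30909 = (27306 - 958/711) - 30909 = 19413608/711 - 30909 = -2562691/711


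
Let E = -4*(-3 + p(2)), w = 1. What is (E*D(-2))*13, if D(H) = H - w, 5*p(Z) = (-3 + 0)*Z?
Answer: -3276/5 ≈ -655.20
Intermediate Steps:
p(Z) = -3*Z/5 (p(Z) = ((-3 + 0)*Z)/5 = (-3*Z)/5 = -3*Z/5)
D(H) = -1 + H (D(H) = H - 1*1 = H - 1 = -1 + H)
E = 84/5 (E = -4*(-3 - ⅗*2) = -4*(-3 - 6/5) = -4*(-21/5) = 84/5 ≈ 16.800)
(E*D(-2))*13 = (84*(-1 - 2)/5)*13 = ((84/5)*(-3))*13 = -252/5*13 = -3276/5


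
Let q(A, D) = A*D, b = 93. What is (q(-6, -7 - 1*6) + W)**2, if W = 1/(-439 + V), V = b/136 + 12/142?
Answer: 108934595987227396/17906142349225 ≈ 6083.6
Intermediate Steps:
V = 7419/9656 (V = 93/136 + 12/142 = 93*(1/136) + 12*(1/142) = 93/136 + 6/71 = 7419/9656 ≈ 0.76833)
W = -9656/4231565 (W = 1/(-439 + 7419/9656) = 1/(-4231565/9656) = -9656/4231565 ≈ -0.0022819)
(q(-6, -7 - 1*6) + W)**2 = (-6*(-7 - 1*6) - 9656/4231565)**2 = (-6*(-7 - 6) - 9656/4231565)**2 = (-6*(-13) - 9656/4231565)**2 = (78 - 9656/4231565)**2 = (330052414/4231565)**2 = 108934595987227396/17906142349225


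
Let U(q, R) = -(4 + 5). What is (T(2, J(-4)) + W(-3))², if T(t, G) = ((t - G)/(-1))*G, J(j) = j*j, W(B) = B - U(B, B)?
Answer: 52900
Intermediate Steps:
U(q, R) = -9 (U(q, R) = -1*9 = -9)
W(B) = 9 + B (W(B) = B - 1*(-9) = B + 9 = 9 + B)
J(j) = j²
T(t, G) = G*(G - t) (T(t, G) = ((t - G)*(-1))*G = (G - t)*G = G*(G - t))
(T(2, J(-4)) + W(-3))² = ((-4)²*((-4)² - 1*2) + (9 - 3))² = (16*(16 - 2) + 6)² = (16*14 + 6)² = (224 + 6)² = 230² = 52900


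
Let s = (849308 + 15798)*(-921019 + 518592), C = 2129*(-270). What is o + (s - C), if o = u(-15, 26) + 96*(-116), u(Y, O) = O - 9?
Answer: -348141448551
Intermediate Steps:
C = -574830
u(Y, O) = -9 + O
s = -348142012262 (s = 865106*(-402427) = -348142012262)
o = -11119 (o = (-9 + 26) + 96*(-116) = 17 - 11136 = -11119)
o + (s - C) = -11119 + (-348142012262 - 1*(-574830)) = -11119 + (-348142012262 + 574830) = -11119 - 348141437432 = -348141448551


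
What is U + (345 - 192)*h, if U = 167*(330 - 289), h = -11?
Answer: 5164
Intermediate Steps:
U = 6847 (U = 167*41 = 6847)
U + (345 - 192)*h = 6847 + (345 - 192)*(-11) = 6847 + 153*(-11) = 6847 - 1683 = 5164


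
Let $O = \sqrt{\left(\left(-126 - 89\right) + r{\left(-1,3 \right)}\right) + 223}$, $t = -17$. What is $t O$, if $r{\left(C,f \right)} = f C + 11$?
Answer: $-68$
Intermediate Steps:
$r{\left(C,f \right)} = 11 + C f$ ($r{\left(C,f \right)} = C f + 11 = 11 + C f$)
$O = 4$ ($O = \sqrt{\left(\left(-126 - 89\right) + \left(11 - 3\right)\right) + 223} = \sqrt{\left(-215 + \left(11 - 3\right)\right) + 223} = \sqrt{\left(-215 + 8\right) + 223} = \sqrt{-207 + 223} = \sqrt{16} = 4$)
$t O = \left(-17\right) 4 = -68$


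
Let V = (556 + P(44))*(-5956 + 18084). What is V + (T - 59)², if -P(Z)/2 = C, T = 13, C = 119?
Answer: 3858820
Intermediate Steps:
P(Z) = -238 (P(Z) = -2*119 = -238)
V = 3856704 (V = (556 - 238)*(-5956 + 18084) = 318*12128 = 3856704)
V + (T - 59)² = 3856704 + (13 - 59)² = 3856704 + (-46)² = 3856704 + 2116 = 3858820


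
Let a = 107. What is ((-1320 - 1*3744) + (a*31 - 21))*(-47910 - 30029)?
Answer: 137796152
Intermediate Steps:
((-1320 - 1*3744) + (a*31 - 21))*(-47910 - 30029) = ((-1320 - 1*3744) + (107*31 - 21))*(-47910 - 30029) = ((-1320 - 3744) + (3317 - 21))*(-77939) = (-5064 + 3296)*(-77939) = -1768*(-77939) = 137796152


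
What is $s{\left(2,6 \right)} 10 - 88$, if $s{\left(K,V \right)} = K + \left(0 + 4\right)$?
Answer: $-28$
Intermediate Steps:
$s{\left(K,V \right)} = 4 + K$ ($s{\left(K,V \right)} = K + 4 = 4 + K$)
$s{\left(2,6 \right)} 10 - 88 = \left(4 + 2\right) 10 - 88 = 6 \cdot 10 - 88 = 60 - 88 = -28$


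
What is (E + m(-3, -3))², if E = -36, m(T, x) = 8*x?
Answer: 3600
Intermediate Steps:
(E + m(-3, -3))² = (-36 + 8*(-3))² = (-36 - 24)² = (-60)² = 3600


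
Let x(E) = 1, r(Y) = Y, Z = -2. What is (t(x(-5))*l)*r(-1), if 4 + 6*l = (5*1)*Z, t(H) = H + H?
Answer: 14/3 ≈ 4.6667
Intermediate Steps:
t(H) = 2*H
l = -7/3 (l = -⅔ + ((5*1)*(-2))/6 = -⅔ + (5*(-2))/6 = -⅔ + (⅙)*(-10) = -⅔ - 5/3 = -7/3 ≈ -2.3333)
(t(x(-5))*l)*r(-1) = ((2*1)*(-7/3))*(-1) = (2*(-7/3))*(-1) = -14/3*(-1) = 14/3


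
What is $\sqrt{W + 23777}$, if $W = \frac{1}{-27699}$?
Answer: $\frac{\sqrt{18242537080278}}{27699} \approx 154.2$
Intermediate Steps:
$W = - \frac{1}{27699} \approx -3.6102 \cdot 10^{-5}$
$\sqrt{W + 23777} = \sqrt{- \frac{1}{27699} + 23777} = \sqrt{\frac{658599122}{27699}} = \frac{\sqrt{18242537080278}}{27699}$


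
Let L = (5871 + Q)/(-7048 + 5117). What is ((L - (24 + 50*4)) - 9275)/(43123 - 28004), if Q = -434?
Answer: -18348006/29194789 ≈ -0.62847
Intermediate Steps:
L = -5437/1931 (L = (5871 - 434)/(-7048 + 5117) = 5437/(-1931) = 5437*(-1/1931) = -5437/1931 ≈ -2.8156)
((L - (24 + 50*4)) - 9275)/(43123 - 28004) = ((-5437/1931 - (24 + 50*4)) - 9275)/(43123 - 28004) = ((-5437/1931 - (24 + 200)) - 9275)/15119 = ((-5437/1931 - 1*224) - 9275)*(1/15119) = ((-5437/1931 - 224) - 9275)*(1/15119) = (-437981/1931 - 9275)*(1/15119) = -18348006/1931*1/15119 = -18348006/29194789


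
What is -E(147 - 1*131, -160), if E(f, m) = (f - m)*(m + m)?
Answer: 56320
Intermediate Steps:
E(f, m) = 2*m*(f - m) (E(f, m) = (f - m)*(2*m) = 2*m*(f - m))
-E(147 - 1*131, -160) = -2*(-160)*((147 - 1*131) - 1*(-160)) = -2*(-160)*((147 - 131) + 160) = -2*(-160)*(16 + 160) = -2*(-160)*176 = -1*(-56320) = 56320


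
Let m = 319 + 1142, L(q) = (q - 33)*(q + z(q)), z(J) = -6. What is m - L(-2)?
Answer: 1181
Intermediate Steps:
L(q) = (-33 + q)*(-6 + q) (L(q) = (q - 33)*(q - 6) = (-33 + q)*(-6 + q))
m = 1461
m - L(-2) = 1461 - (198 + (-2)**2 - 39*(-2)) = 1461 - (198 + 4 + 78) = 1461 - 1*280 = 1461 - 280 = 1181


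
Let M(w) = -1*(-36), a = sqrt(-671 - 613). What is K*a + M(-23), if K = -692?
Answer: 36 - 1384*I*sqrt(321) ≈ 36.0 - 24796.0*I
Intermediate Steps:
a = 2*I*sqrt(321) (a = sqrt(-1284) = 2*I*sqrt(321) ≈ 35.833*I)
M(w) = 36
K*a + M(-23) = -1384*I*sqrt(321) + 36 = 36 - 1384*I*sqrt(321)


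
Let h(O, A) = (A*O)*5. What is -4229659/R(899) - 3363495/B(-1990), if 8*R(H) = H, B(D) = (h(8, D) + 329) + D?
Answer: -915542259329/24351213 ≈ -37597.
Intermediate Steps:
h(O, A) = 5*A*O
B(D) = 329 + 41*D (B(D) = (5*D*8 + 329) + D = (40*D + 329) + D = (329 + 40*D) + D = 329 + 41*D)
R(H) = H/8
-4229659/R(899) - 3363495/B(-1990) = -4229659/((⅛)*899) - 3363495/(329 + 41*(-1990)) = -4229659/899/8 - 3363495/(329 - 81590) = -4229659*8/899 - 3363495/(-81261) = -33837272/899 - 3363495*(-1/81261) = -33837272/899 + 1121165/27087 = -915542259329/24351213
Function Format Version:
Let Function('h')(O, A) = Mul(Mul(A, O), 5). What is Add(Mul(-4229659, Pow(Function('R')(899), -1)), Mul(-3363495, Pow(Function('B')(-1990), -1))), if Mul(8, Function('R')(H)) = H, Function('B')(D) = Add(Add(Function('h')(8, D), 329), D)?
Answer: Rational(-915542259329, 24351213) ≈ -37597.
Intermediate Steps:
Function('h')(O, A) = Mul(5, A, O)
Function('B')(D) = Add(329, Mul(41, D)) (Function('B')(D) = Add(Add(Mul(5, D, 8), 329), D) = Add(Add(Mul(40, D), 329), D) = Add(Add(329, Mul(40, D)), D) = Add(329, Mul(41, D)))
Function('R')(H) = Mul(Rational(1, 8), H)
Add(Mul(-4229659, Pow(Function('R')(899), -1)), Mul(-3363495, Pow(Function('B')(-1990), -1))) = Add(Mul(-4229659, Pow(Mul(Rational(1, 8), 899), -1)), Mul(-3363495, Pow(Add(329, Mul(41, -1990)), -1))) = Add(Mul(-4229659, Pow(Rational(899, 8), -1)), Mul(-3363495, Pow(Add(329, -81590), -1))) = Add(Mul(-4229659, Rational(8, 899)), Mul(-3363495, Pow(-81261, -1))) = Add(Rational(-33837272, 899), Mul(-3363495, Rational(-1, 81261))) = Add(Rational(-33837272, 899), Rational(1121165, 27087)) = Rational(-915542259329, 24351213)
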